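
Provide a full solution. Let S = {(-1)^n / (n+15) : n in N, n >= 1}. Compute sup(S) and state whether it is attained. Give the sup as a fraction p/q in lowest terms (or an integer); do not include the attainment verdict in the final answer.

Analysis:
- Values: -1/16, 1/17, -1/18, 1/19, -1/20, ...
- Positive terms (even n): 1/(2+15), 1/(4+15), ... decreasing -> max = 1/17 (n=2).
- Negative terms (odd n): -1/(1+15), -1/(3+15), ... increasing -> min = -1/16 (n=1).
- So sup = 1/17 (attained at n=2); inf = -1/16 (attained at n=1).
Conclusion: sup(S) = 1/17, attained in S.

1/17


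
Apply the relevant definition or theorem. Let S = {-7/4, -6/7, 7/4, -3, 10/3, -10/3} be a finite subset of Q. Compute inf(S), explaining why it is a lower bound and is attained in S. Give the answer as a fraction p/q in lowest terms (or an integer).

S is finite, so inf(S) = min(S).
Sorted increasing:
-10/3, -3, -7/4, -6/7, 7/4, 10/3
The extremum is -10/3.
For every x in S, x >= -10/3. And -10/3 is in S, so it is attained.
Therefore inf(S) = -10/3.

-10/3


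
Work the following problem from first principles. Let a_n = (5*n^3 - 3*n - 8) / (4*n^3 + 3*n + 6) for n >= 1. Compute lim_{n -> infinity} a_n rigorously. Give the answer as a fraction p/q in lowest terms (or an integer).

Divide numerator and denominator by n^3, the highest power:
numerator / n^3 = 5 - 3/n^2 - 8/n^3
denominator / n^3 = 4 + 3/n^2 + 6/n^3
As n -> infinity, all terms of the form c/n^k (k >= 1) tend to 0.
So numerator / n^3 -> 5 and denominator / n^3 -> 4.
Therefore lim a_n = 5/4.

5/4


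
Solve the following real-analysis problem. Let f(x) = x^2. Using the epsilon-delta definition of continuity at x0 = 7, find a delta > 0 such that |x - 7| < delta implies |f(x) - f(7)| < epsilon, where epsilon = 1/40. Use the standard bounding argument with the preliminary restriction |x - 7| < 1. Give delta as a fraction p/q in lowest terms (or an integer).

Factor: |x^2 - (7)^2| = |x - 7| * |x + 7|.
Impose |x - 7| < 1 first. Then |x + 7| = |(x - 7) + 2*(7)| <= |x - 7| + 2*|7| < 1 + 14 = 15.
So |x^2 - (7)^2| < delta * 15.
We need delta * 15 <= 1/40, i.e. delta <= 1/40/15 = 1/600.
Since 1/600 < 1, this is tighter than 1; take delta = 1/600.
So delta = 1/600 works.

1/600


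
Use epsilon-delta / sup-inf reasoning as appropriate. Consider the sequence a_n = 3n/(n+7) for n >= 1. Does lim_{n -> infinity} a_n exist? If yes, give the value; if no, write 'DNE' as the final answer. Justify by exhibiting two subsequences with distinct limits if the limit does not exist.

Examine the behaviour of a_n along subsequences.
Even-n subsequence a_{2k} = 3(2k)/(2k+7) -> 3. Odd-n subsequence a_{2k+1} = 3(2k+1)/(2k+8) -> 3. Both tend to 3, which suggests the limit is 3; verify directly.
|a_n - 3| = |3n - 3(n+7)| / (n+7) = 21/(n+7) < 21/n for every n >= 1.
Given epsilon > 0, choose a positive integer N > 21/epsilon. Then for all n >= N, |a_n - 3| < 21/n <= 21/N < epsilon.
So by the definition of the limit, lim a_n exists and equals 3.

3


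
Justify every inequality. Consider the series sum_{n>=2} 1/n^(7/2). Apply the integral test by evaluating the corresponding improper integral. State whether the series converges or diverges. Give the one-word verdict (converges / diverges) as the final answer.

Let f(x) = x^(-7/2). Then f is positive, continuous, and decreasing on [2, infinity), so the integral test applies.
Compute the improper integral int_{2}^infinity f(x) dx:
  antiderivative F(x) = -2/(5*x^(5/2)).
  As x -> infinity, F(x) -> 0 (since p = 7/2 > 1).
  So int = F(infinity) - F(2) = 0 - (-sqrt(2)/20) = sqrt(2)/20.
  Finite, so by the integral test, the series converges.

converges


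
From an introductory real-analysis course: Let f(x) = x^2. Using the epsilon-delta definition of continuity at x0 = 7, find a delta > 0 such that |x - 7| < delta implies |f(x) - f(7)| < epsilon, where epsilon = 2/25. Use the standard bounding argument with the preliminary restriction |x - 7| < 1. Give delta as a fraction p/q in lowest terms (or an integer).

Factor: |x^2 - (7)^2| = |x - 7| * |x + 7|.
Impose |x - 7| < 1 first. Then |x + 7| = |(x - 7) + 2*(7)| <= |x - 7| + 2*|7| < 1 + 14 = 15.
So |x^2 - (7)^2| < delta * 15.
We need delta * 15 <= 2/25, i.e. delta <= 2/25/15 = 2/375.
Since 2/375 < 1, this is tighter than 1; take delta = 2/375.
So delta = 2/375 works.

2/375


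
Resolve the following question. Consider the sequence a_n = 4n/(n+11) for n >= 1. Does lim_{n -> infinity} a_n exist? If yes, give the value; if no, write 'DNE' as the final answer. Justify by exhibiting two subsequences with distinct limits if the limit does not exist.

Examine the behaviour of a_n along subsequences.
Even-n subsequence a_{2k} = 4(2k)/(2k+11) -> 4. Odd-n subsequence a_{2k+1} = 4(2k+1)/(2k+12) -> 4. Both tend to 4, which suggests the limit is 4; verify directly.
|a_n - 4| = |4n - 4(n+11)| / (n+11) = 44/(n+11) < 44/n for every n >= 1.
Given epsilon > 0, choose a positive integer N > 44/epsilon. Then for all n >= N, |a_n - 4| < 44/n <= 44/N < epsilon.
So by the definition of the limit, lim a_n exists and equals 4.

4


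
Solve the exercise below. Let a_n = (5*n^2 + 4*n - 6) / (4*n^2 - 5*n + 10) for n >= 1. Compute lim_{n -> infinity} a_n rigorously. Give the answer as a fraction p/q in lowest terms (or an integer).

Divide numerator and denominator by n^2, the highest power:
numerator / n^2 = 5 + 4/n - 6/n^2
denominator / n^2 = 4 - 5/n + 10/n^2
As n -> infinity, all terms of the form c/n^k (k >= 1) tend to 0.
So numerator / n^2 -> 5 and denominator / n^2 -> 4.
Therefore lim a_n = 5/4.

5/4


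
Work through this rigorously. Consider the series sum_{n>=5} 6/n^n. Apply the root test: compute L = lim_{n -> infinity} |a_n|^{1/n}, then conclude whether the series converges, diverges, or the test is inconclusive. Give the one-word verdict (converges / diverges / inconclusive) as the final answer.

Let a_n denote the general term. Form |a_n|^(1/n) and simplify:
|a_n|^(1/n) = 6^(1/n)/n
Take the limit as n -> infinity: L = 0.
Since L = 0 < 1, the root test implies convergence.

converges


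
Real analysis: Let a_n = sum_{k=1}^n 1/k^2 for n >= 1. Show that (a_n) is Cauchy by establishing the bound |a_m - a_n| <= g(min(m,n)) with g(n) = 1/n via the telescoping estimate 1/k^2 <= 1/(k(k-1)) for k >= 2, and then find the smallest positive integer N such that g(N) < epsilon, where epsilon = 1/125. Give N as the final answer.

For m > n >= 1: |a_m - a_n| = sum_{k=n+1}^m 1/k^2.
Use 1/k^2 <= 1/(k(k-1)) = 1/(k-1) - 1/k for k >= 2:
sum_{k=n+1}^m 1/k^2 <= sum_{k=n+1}^m (1/(k-1) - 1/k) = 1/n - 1/m <= 1/n.
By symmetry the same bound holds with n,m swapped, so |a_m - a_n| <= 1/min(m,n) = g(min(m,n)). Since g(n) -> 0, (a_n) is Cauchy.
Now solve g(N) < 1/125: 1/N < 1/125 <=> N > 1/(1/125) = 125.
The smallest integer strictly greater than 125 is N = 126.
Check: g(126) = 1/126 < 1/125; g(125) = 1/125 >= 1/125. So N = 126.

126


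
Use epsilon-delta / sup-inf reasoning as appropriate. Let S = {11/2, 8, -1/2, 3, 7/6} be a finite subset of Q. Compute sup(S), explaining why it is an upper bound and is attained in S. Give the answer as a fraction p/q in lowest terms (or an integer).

S is finite, so sup(S) = max(S).
Sorted decreasing:
8, 11/2, 3, 7/6, -1/2
The extremum is 8.
For every x in S, x <= 8. And 8 is in S, so it is attained.
Therefore sup(S) = 8.

8


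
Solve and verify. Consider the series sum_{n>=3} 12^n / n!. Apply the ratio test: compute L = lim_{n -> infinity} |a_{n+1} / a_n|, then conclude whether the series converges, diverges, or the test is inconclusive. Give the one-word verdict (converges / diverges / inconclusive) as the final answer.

Let a_n denote the general term. Form the ratio a_{n+1}/a_n and simplify:
a_{n+1}/a_n = 12/(n + 1)
Take the limit as n -> infinity: L = 0.
Since L = 0 < 1, the ratio test implies the series converges.

converges


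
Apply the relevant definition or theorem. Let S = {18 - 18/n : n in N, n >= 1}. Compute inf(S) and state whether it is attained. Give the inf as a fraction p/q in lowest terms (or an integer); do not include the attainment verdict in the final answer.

Analysis:
- Values: 0, 9, 12, 27/2, ... strictly increasing.
- Minimum is 0 (n=1); inf = 0 (attained).
- 18 - 18/n -> 18 from below; sup = 18, not attained.
Conclusion: inf(S) = 0, attained in S.

0


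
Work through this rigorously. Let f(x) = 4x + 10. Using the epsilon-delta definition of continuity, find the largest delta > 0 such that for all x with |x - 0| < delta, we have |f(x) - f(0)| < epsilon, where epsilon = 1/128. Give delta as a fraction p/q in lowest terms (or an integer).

We compute f(0) = 4*(0) + 10 = 10.
|f(x) - f(0)| = |4x + 10 - (10)| = |4(x - 0)| = 4|x - 0|.
We need 4|x - 0| < 1/128, i.e. |x - 0| < 1/128 / 4 = 1/512.
So any delta <= 1/512 works. Conversely, if delta > 1/512, then x = 0 + 1/512 satisfies |x - 0| = 1/512 < delta but |f(x) - f(0)| = 4 * 1/512 = 1/128, which is not < 1/128; so no larger delta works.
Hence the largest such delta is 1/512.

1/512


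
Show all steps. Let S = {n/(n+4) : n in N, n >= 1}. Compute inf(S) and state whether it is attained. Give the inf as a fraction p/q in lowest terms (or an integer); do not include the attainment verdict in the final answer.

Analysis:
- Values: 1/5, 1/3, 3/7, 1/2, ... strictly increasing.
- Minimum is 1/5 (n=1); inf = 1/5 (attained).
- n/(n+4) = 1 - 4/(n+4) -> 1 from below as n -> infinity, and never equals 1.
- So sup = 1 (not attained).
Conclusion: inf(S) = 1/5, attained in S.

1/5


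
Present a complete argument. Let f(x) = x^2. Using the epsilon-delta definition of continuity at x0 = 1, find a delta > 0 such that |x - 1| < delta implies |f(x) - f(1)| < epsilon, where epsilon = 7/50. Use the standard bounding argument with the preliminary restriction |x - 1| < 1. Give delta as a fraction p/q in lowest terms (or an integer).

Factor: |x^2 - (1)^2| = |x - 1| * |x + 1|.
Impose |x - 1| < 1 first. Then |x + 1| = |(x - 1) + 2*(1)| <= |x - 1| + 2*|1| < 1 + 2 = 3.
So |x^2 - (1)^2| < delta * 3.
We need delta * 3 <= 7/50, i.e. delta <= 7/50/3 = 7/150.
Since 7/150 < 1, this is tighter than 1; take delta = 7/150.
So delta = 7/150 works.

7/150


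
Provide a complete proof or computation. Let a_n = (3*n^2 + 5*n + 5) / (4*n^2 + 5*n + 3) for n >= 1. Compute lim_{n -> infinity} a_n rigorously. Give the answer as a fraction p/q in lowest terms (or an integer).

Divide numerator and denominator by n^2, the highest power:
numerator / n^2 = 3 + 5/n + 5/n^2
denominator / n^2 = 4 + 5/n + 3/n^2
As n -> infinity, all terms of the form c/n^k (k >= 1) tend to 0.
So numerator / n^2 -> 3 and denominator / n^2 -> 4.
Therefore lim a_n = 3/4.

3/4


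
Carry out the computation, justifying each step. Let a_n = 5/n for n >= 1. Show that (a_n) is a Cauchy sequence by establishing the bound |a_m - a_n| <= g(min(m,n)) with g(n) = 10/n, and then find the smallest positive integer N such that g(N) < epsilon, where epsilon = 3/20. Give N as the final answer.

For any m, n >= 1, by the triangle inequality:
|a_m - a_n| = |5/m - 5/n| <= 5*1/m + 5*1/n <= 10/min(m,n).
So g(n) = 10/n bounds the Cauchy difference. Since g(n) -> 0, (a_n) is Cauchy.
Now solve g(N) < 3/20: 10/N < 3/20 <=> N > 10 / (3/20) = 200/3.
The smallest integer strictly greater than 200/3 is N = 67.
Check: g(67) = 10/67 = 10/67 < 3/20; g(66) = 5/33 >= 3/20. So N = 67.

67


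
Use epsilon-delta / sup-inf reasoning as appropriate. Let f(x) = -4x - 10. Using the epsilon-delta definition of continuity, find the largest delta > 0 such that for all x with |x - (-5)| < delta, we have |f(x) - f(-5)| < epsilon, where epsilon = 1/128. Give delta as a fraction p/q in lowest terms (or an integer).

We compute f(-5) = -4*(-5) - 10 = 10.
|f(x) - f(-5)| = |-4x - 10 - (10)| = |-4(x - (-5))| = 4|x - (-5)|.
We need 4|x - (-5)| < 1/128, i.e. |x - (-5)| < 1/128 / 4 = 1/512.
So any delta <= 1/512 works. Conversely, if delta > 1/512, then x = -5 + 1/512 satisfies |x - (-5)| = 1/512 < delta but |f(x) - f(-5)| = 4 * 1/512 = 1/128, which is not < 1/128; so no larger delta works.
Hence the largest such delta is 1/512.

1/512


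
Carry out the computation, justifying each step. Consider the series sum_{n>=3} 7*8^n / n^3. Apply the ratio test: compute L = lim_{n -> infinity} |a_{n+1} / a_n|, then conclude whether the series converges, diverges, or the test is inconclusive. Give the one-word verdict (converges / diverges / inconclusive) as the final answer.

Let a_n denote the general term. Form the ratio a_{n+1}/a_n and simplify:
a_{n+1}/a_n = 8*n^3/(n + 1)^3
Take the limit as n -> infinity: L = 8.
Since L = 8 > 1 (or L = infinity), the ratio test implies the series diverges.

diverges


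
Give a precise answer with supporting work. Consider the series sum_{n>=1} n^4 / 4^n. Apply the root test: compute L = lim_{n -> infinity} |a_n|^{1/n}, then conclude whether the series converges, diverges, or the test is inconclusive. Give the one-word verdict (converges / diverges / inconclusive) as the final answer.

Let a_n denote the general term. Form |a_n|^(1/n) and simplify:
|a_n|^(1/n) = n^(4/n)/4
Take the limit as n -> infinity: L = 1/4.
Since L = 1/4 < 1, the root test implies convergence.

converges


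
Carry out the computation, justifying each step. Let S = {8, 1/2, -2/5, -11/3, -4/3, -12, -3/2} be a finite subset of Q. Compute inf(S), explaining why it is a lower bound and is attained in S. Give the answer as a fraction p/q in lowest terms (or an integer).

S is finite, so inf(S) = min(S).
Sorted increasing:
-12, -11/3, -3/2, -4/3, -2/5, 1/2, 8
The extremum is -12.
For every x in S, x >= -12. And -12 is in S, so it is attained.
Therefore inf(S) = -12.

-12


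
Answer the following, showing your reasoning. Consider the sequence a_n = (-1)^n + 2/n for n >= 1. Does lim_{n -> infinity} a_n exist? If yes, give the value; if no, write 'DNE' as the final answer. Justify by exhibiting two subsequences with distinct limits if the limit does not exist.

Examine the behaviour of a_n along subsequences.
a_{2k} = 1 + 2/(2k) -> 1. a_{2k+1} = -1 + 2/(2k+1) -> -1.
Since these two subsequential limits are 1 and -1, distinct, the full sequence cannot converge (a convergent sequence has all subsequences tending to the same limit). So lim a_n does not exist.

DNE


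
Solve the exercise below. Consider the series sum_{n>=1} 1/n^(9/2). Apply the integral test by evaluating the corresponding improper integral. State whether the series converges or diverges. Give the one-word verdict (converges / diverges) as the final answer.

Let f(x) = x^(-9/2). Then f is positive, continuous, and decreasing on [1, infinity), so the integral test applies.
Compute the improper integral int_{1}^infinity f(x) dx:
  antiderivative F(x) = -2/(7*x^(7/2)).
  As x -> infinity, F(x) -> 0 (since p = 9/2 > 1).
  So int = F(infinity) - F(1) = 0 - (-2/7) = 2/7.
  Finite, so by the integral test, the series converges.

converges


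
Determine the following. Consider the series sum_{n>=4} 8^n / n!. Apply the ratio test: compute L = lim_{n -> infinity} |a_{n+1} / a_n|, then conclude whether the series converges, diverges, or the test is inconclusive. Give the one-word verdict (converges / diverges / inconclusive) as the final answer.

Let a_n denote the general term. Form the ratio a_{n+1}/a_n and simplify:
a_{n+1}/a_n = 8/(n + 1)
Take the limit as n -> infinity: L = 0.
Since L = 0 < 1, the ratio test implies the series converges.

converges


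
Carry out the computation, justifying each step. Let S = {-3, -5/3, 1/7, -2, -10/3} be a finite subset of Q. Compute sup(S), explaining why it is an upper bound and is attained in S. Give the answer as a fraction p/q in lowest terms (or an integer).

S is finite, so sup(S) = max(S).
Sorted decreasing:
1/7, -5/3, -2, -3, -10/3
The extremum is 1/7.
For every x in S, x <= 1/7. And 1/7 is in S, so it is attained.
Therefore sup(S) = 1/7.

1/7


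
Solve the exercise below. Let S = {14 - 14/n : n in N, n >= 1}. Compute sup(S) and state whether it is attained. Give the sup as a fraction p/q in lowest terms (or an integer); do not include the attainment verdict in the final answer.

Analysis:
- Values: 0, 7, 28/3, 21/2, ... strictly increasing.
- Minimum is 0 (n=1); inf = 0 (attained).
- 14 - 14/n -> 14 from below; sup = 14, not attained.
Conclusion: sup(S) = 14, not attained in S.

14


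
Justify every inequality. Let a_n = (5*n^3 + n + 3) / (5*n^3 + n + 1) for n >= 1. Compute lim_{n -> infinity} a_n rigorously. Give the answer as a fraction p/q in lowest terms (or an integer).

Divide numerator and denominator by n^3, the highest power:
numerator / n^3 = 5 + n^(-2) + 3/n^3
denominator / n^3 = 5 + n^(-2) + n^(-3)
As n -> infinity, all terms of the form c/n^k (k >= 1) tend to 0.
So numerator / n^3 -> 5 and denominator / n^3 -> 5.
Therefore lim a_n = 1.

1


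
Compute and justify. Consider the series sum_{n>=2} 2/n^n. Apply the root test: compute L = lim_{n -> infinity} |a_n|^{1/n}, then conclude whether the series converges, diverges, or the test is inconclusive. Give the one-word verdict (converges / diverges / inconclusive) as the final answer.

Let a_n denote the general term. Form |a_n|^(1/n) and simplify:
|a_n|^(1/n) = 2^(1/n)/n
Take the limit as n -> infinity: L = 0.
Since L = 0 < 1, the root test implies convergence.

converges


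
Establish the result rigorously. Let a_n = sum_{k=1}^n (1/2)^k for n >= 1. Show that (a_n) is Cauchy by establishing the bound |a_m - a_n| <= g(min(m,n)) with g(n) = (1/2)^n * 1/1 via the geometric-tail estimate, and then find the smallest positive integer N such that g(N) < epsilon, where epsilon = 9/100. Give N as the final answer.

For m > n >= 1: |a_m - a_n| = sum_{k=n+1}^m (1/2)^k < sum_{k=n+1}^infinity (1/2)^k = (1/2)^(n+1) / (1 - 1/2) = (1/2)^n * (1/2) * (2/1) = (1/2)^n * 1/1.
So g(n) = (1/2)^n / 1. Since g(n) -> 0, (a_n) is Cauchy.
Now solve g(N) < 9/100: (1/2)^N / 1 < 9/100 <=> 2^N > 1 / (1 * 9/100) = 100/9.
Check powers of 2: 2^3 = 8 <= 100/9, 2^4 = 16 > 100/9.
So the smallest such N is 4. Check: g(4) = 1/(1 * 16) = 1/16 < 9/100.

4


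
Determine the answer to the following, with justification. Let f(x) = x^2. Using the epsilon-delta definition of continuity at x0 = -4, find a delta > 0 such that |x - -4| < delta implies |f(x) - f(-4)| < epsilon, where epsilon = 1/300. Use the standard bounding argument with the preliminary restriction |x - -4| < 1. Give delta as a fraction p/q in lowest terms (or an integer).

Factor: |x^2 - (-4)^2| = |x - -4| * |x + -4|.
Impose |x - -4| < 1 first. Then |x + -4| = |(x - -4) + 2*(-4)| <= |x - -4| + 2*|-4| < 1 + 8 = 9.
So |x^2 - (-4)^2| < delta * 9.
We need delta * 9 <= 1/300, i.e. delta <= 1/300/9 = 1/2700.
Since 1/2700 < 1, this is tighter than 1; take delta = 1/2700.
So delta = 1/2700 works.

1/2700


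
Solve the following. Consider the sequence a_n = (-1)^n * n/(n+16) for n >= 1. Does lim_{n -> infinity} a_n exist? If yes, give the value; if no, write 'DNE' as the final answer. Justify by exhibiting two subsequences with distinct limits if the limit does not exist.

Examine the behaviour of a_n along subsequences.
a_{2k} = 2k/(2k+16) -> 1. a_{2k+1} = -(2k+1)/(2k+17) -> -1.
Since these two subsequential limits are 1 and -1, distinct, the full sequence cannot converge (a convergent sequence has all subsequences tending to the same limit). So lim a_n does not exist.

DNE


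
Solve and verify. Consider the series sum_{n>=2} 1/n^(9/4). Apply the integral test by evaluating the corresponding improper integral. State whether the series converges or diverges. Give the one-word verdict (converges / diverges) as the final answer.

Let f(x) = x^(-9/4). Then f is positive, continuous, and decreasing on [2, infinity), so the integral test applies.
Compute the improper integral int_{2}^infinity f(x) dx:
  antiderivative F(x) = -4/(5*x^(5/4)).
  As x -> infinity, F(x) -> 0 (since p = 9/4 > 1).
  So int = F(infinity) - F(2) = 0 - (-2^(3/4)/5) = 2^(3/4)/5.
  Finite, so by the integral test, the series converges.

converges


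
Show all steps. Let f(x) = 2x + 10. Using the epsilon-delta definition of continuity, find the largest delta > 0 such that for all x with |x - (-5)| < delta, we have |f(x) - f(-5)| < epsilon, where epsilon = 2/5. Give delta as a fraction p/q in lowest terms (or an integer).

We compute f(-5) = 2*(-5) + 10 = 0.
|f(x) - f(-5)| = |2x + 10 - (0)| = |2(x - (-5))| = 2|x - (-5)|.
We need 2|x - (-5)| < 2/5, i.e. |x - (-5)| < 2/5 / 2 = 1/5.
So any delta <= 1/5 works. Conversely, if delta > 1/5, then x = -5 + 1/5 satisfies |x - (-5)| = 1/5 < delta but |f(x) - f(-5)| = 2 * 1/5 = 2/5, which is not < 2/5; so no larger delta works.
Hence the largest such delta is 1/5.

1/5


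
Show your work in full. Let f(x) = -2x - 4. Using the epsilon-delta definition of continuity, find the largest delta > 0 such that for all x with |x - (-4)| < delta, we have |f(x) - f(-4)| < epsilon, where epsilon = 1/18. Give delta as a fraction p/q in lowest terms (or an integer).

We compute f(-4) = -2*(-4) - 4 = 4.
|f(x) - f(-4)| = |-2x - 4 - (4)| = |-2(x - (-4))| = 2|x - (-4)|.
We need 2|x - (-4)| < 1/18, i.e. |x - (-4)| < 1/18 / 2 = 1/36.
So any delta <= 1/36 works. Conversely, if delta > 1/36, then x = -4 + 1/36 satisfies |x - (-4)| = 1/36 < delta but |f(x) - f(-4)| = 2 * 1/36 = 1/18, which is not < 1/18; so no larger delta works.
Hence the largest such delta is 1/36.

1/36


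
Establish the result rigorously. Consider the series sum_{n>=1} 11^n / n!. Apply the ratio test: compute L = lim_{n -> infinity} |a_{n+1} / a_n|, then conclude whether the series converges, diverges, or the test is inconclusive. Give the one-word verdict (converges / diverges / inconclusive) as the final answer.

Let a_n denote the general term. Form the ratio a_{n+1}/a_n and simplify:
a_{n+1}/a_n = 11/(n + 1)
Take the limit as n -> infinity: L = 0.
Since L = 0 < 1, the ratio test implies the series converges.

converges


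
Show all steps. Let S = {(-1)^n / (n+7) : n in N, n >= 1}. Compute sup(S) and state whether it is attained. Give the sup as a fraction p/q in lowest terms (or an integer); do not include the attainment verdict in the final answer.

Analysis:
- Values: -1/8, 1/9, -1/10, 1/11, -1/12, ...
- Positive terms (even n): 1/(2+7), 1/(4+7), ... decreasing -> max = 1/9 (n=2).
- Negative terms (odd n): -1/(1+7), -1/(3+7), ... increasing -> min = -1/8 (n=1).
- So sup = 1/9 (attained at n=2); inf = -1/8 (attained at n=1).
Conclusion: sup(S) = 1/9, attained in S.

1/9


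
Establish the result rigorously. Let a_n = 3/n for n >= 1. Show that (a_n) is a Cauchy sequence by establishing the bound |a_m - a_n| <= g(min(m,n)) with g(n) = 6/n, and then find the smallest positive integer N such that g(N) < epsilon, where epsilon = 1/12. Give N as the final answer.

For any m, n >= 1, by the triangle inequality:
|a_m - a_n| = |3/m - 3/n| <= 3*1/m + 3*1/n <= 6/min(m,n).
So g(n) = 6/n bounds the Cauchy difference. Since g(n) -> 0, (a_n) is Cauchy.
Now solve g(N) < 1/12: 6/N < 1/12 <=> N > 6 / (1/12) = 72.
The smallest integer strictly greater than 72 is N = 73.
Check: g(73) = 6/73 = 6/73 < 1/12; g(72) = 1/12 >= 1/12. So N = 73.

73


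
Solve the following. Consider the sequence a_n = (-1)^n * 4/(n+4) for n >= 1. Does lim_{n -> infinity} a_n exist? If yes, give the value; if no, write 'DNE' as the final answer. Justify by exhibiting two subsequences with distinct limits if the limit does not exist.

Examine the behaviour of a_n along subsequences.
Even-n subsequence a_{2k} = 4/(2k+4) -> 0. Odd-n subsequence a_{2k+1} = -4/(2k+5) -> 0. Both tend to 0, which suggests the limit is 0; verify directly.
|a_n - 0| = 4/(n+4) < 4/n for every n >= 1.
Given epsilon > 0, choose a positive integer N > 4/epsilon. Then for all n >= N, |a_n| < 4/n <= 4/N < epsilon.
So by the definition of the limit, lim a_n exists and equals 0.

0


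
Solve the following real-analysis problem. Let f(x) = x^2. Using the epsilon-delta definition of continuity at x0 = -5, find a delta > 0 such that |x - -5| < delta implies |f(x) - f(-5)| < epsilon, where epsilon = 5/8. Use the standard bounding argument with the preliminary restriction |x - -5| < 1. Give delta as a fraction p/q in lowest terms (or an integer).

Factor: |x^2 - (-5)^2| = |x - -5| * |x + -5|.
Impose |x - -5| < 1 first. Then |x + -5| = |(x - -5) + 2*(-5)| <= |x - -5| + 2*|-5| < 1 + 10 = 11.
So |x^2 - (-5)^2| < delta * 11.
We need delta * 11 <= 5/8, i.e. delta <= 5/8/11 = 5/88.
Since 5/88 < 1, this is tighter than 1; take delta = 5/88.
So delta = 5/88 works.

5/88


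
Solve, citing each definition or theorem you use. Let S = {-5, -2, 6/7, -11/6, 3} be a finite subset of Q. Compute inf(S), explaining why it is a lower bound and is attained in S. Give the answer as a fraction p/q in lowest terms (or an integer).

S is finite, so inf(S) = min(S).
Sorted increasing:
-5, -2, -11/6, 6/7, 3
The extremum is -5.
For every x in S, x >= -5. And -5 is in S, so it is attained.
Therefore inf(S) = -5.

-5


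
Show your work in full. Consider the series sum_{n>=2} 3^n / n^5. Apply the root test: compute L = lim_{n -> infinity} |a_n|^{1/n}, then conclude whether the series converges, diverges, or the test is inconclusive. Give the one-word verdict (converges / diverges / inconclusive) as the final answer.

Let a_n denote the general term. Form |a_n|^(1/n) and simplify:
|a_n|^(1/n) = 3/n^(5/n)
Take the limit as n -> infinity: L = 3.
Since L = 3 > 1, the root test implies divergence.

diverges


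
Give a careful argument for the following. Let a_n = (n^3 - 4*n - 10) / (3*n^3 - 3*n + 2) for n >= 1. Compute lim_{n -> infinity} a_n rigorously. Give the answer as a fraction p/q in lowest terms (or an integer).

Divide numerator and denominator by n^3, the highest power:
numerator / n^3 = 1 - 4/n^2 - 10/n^3
denominator / n^3 = 3 - 3/n^2 + 2/n^3
As n -> infinity, all terms of the form c/n^k (k >= 1) tend to 0.
So numerator / n^3 -> 1 and denominator / n^3 -> 3.
Therefore lim a_n = 1/3.

1/3


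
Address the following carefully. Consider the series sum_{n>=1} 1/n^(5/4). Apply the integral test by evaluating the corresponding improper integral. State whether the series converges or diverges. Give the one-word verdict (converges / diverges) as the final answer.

Let f(x) = x^(-5/4). Then f is positive, continuous, and decreasing on [1, infinity), so the integral test applies.
Compute the improper integral int_{1}^infinity f(x) dx:
  antiderivative F(x) = -4/x^(1/4).
  As x -> infinity, F(x) -> 0 (since p = 5/4 > 1).
  So int = F(infinity) - F(1) = 0 - (-4) = 4.
  Finite, so by the integral test, the series converges.

converges


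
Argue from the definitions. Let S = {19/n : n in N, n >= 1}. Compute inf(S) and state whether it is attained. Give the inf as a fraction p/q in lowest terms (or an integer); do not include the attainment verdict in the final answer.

Analysis:
- Values: 19, 19/2, 19/3, 19/4, ... strictly decreasing.
- The maximum is 19 (n=1); sup = 19 (attained).
- The set is bounded below by 0; 19/n -> 0 so 0 is the greatest lower bound.
- 0 is not in the set, so inf = 0 is not attained.
Conclusion: inf(S) = 0, not attained in S.

0


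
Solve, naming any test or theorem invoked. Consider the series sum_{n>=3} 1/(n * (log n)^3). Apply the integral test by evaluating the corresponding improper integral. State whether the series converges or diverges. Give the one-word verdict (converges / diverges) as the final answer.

Let f(x) = 1/(x*log(x)^3). Then f is positive, continuous, and decreasing on [3, infinity), so the integral test applies.
Compute the improper integral int_{3}^infinity f(x) dx:
  antiderivative F(x) = -1/(2*log(x)^2).
  F(x) -> 0 as x -> infinity.  int = 0 - F(3) = 1/(2*log(3)^2) < infinity. By the integral test, the series converges.

converges


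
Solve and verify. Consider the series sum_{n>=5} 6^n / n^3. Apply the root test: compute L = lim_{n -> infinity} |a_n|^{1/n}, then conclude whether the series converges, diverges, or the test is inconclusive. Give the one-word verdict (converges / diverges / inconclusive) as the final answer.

Let a_n denote the general term. Form |a_n|^(1/n) and simplify:
|a_n|^(1/n) = 6/n^(3/n)
Take the limit as n -> infinity: L = 6.
Since L = 6 > 1, the root test implies divergence.

diverges


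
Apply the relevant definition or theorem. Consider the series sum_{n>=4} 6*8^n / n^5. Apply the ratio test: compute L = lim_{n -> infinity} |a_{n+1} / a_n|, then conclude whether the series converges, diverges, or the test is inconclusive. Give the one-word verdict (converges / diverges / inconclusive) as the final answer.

Let a_n denote the general term. Form the ratio a_{n+1}/a_n and simplify:
a_{n+1}/a_n = 8*n^5/(n + 1)^5
Take the limit as n -> infinity: L = 8.
Since L = 8 > 1 (or L = infinity), the ratio test implies the series diverges.

diverges


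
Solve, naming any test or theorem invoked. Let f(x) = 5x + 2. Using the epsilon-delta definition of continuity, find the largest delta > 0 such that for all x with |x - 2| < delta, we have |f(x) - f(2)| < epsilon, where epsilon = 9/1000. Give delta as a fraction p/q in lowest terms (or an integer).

We compute f(2) = 5*(2) + 2 = 12.
|f(x) - f(2)| = |5x + 2 - (12)| = |5(x - 2)| = 5|x - 2|.
We need 5|x - 2| < 9/1000, i.e. |x - 2| < 9/1000 / 5 = 9/5000.
So any delta <= 9/5000 works. Conversely, if delta > 9/5000, then x = 2 + 9/5000 satisfies |x - 2| = 9/5000 < delta but |f(x) - f(2)| = 5 * 9/5000 = 9/1000, which is not < 9/1000; so no larger delta works.
Hence the largest such delta is 9/5000.

9/5000


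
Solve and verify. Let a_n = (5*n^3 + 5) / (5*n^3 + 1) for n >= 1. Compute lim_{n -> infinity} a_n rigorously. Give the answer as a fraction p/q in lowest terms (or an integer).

Divide numerator and denominator by n^3, the highest power:
numerator / n^3 = 5 + 5/n^3
denominator / n^3 = 5 + n^(-3)
As n -> infinity, all terms of the form c/n^k (k >= 1) tend to 0.
So numerator / n^3 -> 5 and denominator / n^3 -> 5.
Therefore lim a_n = 1.

1


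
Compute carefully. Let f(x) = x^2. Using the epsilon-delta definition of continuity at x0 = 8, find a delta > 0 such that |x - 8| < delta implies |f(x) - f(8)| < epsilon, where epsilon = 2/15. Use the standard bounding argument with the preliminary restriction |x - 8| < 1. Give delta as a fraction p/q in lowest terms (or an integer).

Factor: |x^2 - (8)^2| = |x - 8| * |x + 8|.
Impose |x - 8| < 1 first. Then |x + 8| = |(x - 8) + 2*(8)| <= |x - 8| + 2*|8| < 1 + 16 = 17.
So |x^2 - (8)^2| < delta * 17.
We need delta * 17 <= 2/15, i.e. delta <= 2/15/17 = 2/255.
Since 2/255 < 1, this is tighter than 1; take delta = 2/255.
So delta = 2/255 works.

2/255


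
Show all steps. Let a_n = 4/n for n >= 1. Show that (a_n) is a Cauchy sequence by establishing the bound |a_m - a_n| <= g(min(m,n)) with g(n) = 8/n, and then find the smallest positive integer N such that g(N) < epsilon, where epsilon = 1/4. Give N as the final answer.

For any m, n >= 1, by the triangle inequality:
|a_m - a_n| = |4/m - 4/n| <= 4*1/m + 4*1/n <= 8/min(m,n).
So g(n) = 8/n bounds the Cauchy difference. Since g(n) -> 0, (a_n) is Cauchy.
Now solve g(N) < 1/4: 8/N < 1/4 <=> N > 8 / (1/4) = 32.
The smallest integer strictly greater than 32 is N = 33.
Check: g(33) = 8/33 = 8/33 < 1/4; g(32) = 1/4 >= 1/4. So N = 33.

33


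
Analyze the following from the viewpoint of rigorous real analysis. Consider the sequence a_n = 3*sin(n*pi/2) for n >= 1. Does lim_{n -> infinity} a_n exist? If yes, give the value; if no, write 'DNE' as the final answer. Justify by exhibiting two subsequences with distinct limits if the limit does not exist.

Examine the behaviour of a_n along subsequences.
a_{4k+1} = 3*sin(pi/2 + 2k*pi) = 3 -> 3. a_{4k+3} = 3*sin(3pi/2 + 2k*pi) = -3 -> -3.
Since these two subsequential limits are 3 and -3, distinct, the full sequence cannot converge (a convergent sequence has all subsequences tending to the same limit). So lim a_n does not exist.

DNE


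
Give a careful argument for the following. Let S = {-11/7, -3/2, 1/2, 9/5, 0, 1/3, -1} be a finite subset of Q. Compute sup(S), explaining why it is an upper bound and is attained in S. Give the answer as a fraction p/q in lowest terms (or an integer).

S is finite, so sup(S) = max(S).
Sorted decreasing:
9/5, 1/2, 1/3, 0, -1, -3/2, -11/7
The extremum is 9/5.
For every x in S, x <= 9/5. And 9/5 is in S, so it is attained.
Therefore sup(S) = 9/5.

9/5


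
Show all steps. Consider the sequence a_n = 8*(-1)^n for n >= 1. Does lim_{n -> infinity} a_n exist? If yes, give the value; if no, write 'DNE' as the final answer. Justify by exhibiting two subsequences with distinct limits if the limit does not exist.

Examine the behaviour of a_n along subsequences.
Even-n subsequence a_{2k} = 8 -> 8. Odd-n subsequence a_{2k+1} = -8 -> -8.
Since these two subsequential limits are 8 and -8, distinct, the full sequence cannot converge (a convergent sequence has all subsequences tending to the same limit). So lim a_n does not exist.

DNE


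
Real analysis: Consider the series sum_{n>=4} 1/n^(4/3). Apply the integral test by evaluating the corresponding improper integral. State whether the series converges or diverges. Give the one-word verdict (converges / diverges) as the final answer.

Let f(x) = x^(-4/3). Then f is positive, continuous, and decreasing on [4, infinity), so the integral test applies.
Compute the improper integral int_{4}^infinity f(x) dx:
  antiderivative F(x) = -3/x^(1/3).
  As x -> infinity, F(x) -> 0 (since p = 4/3 > 1).
  So int = F(infinity) - F(4) = 0 - (-3*2^(1/3)/2) = 3*2^(1/3)/2.
  Finite, so by the integral test, the series converges.

converges


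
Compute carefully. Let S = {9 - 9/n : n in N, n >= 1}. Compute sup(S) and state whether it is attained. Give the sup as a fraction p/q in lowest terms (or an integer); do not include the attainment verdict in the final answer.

Analysis:
- Values: 0, 9/2, 6, 27/4, ... strictly increasing.
- Minimum is 0 (n=1); inf = 0 (attained).
- 9 - 9/n -> 9 from below; sup = 9, not attained.
Conclusion: sup(S) = 9, not attained in S.

9


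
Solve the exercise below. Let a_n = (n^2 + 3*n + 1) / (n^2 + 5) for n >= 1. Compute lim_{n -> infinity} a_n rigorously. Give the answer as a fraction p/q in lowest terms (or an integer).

Divide numerator and denominator by n^2, the highest power:
numerator / n^2 = 1 + 3/n + n^(-2)
denominator / n^2 = 1 + 5/n^2
As n -> infinity, all terms of the form c/n^k (k >= 1) tend to 0.
So numerator / n^2 -> 1 and denominator / n^2 -> 1.
Therefore lim a_n = 1.

1


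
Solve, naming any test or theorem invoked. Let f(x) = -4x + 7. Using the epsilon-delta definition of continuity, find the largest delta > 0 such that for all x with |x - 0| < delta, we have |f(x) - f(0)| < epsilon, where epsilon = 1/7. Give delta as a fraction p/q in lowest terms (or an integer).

We compute f(0) = -4*(0) + 7 = 7.
|f(x) - f(0)| = |-4x + 7 - (7)| = |-4(x - 0)| = 4|x - 0|.
We need 4|x - 0| < 1/7, i.e. |x - 0| < 1/7 / 4 = 1/28.
So any delta <= 1/28 works. Conversely, if delta > 1/28, then x = 0 + 1/28 satisfies |x - 0| = 1/28 < delta but |f(x) - f(0)| = 4 * 1/28 = 1/7, which is not < 1/7; so no larger delta works.
Hence the largest such delta is 1/28.

1/28


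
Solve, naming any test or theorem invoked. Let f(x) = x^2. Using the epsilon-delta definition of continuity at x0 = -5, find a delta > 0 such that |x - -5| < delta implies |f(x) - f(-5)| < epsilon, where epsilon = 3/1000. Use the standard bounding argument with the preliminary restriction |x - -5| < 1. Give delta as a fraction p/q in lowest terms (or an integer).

Factor: |x^2 - (-5)^2| = |x - -5| * |x + -5|.
Impose |x - -5| < 1 first. Then |x + -5| = |(x - -5) + 2*(-5)| <= |x - -5| + 2*|-5| < 1 + 10 = 11.
So |x^2 - (-5)^2| < delta * 11.
We need delta * 11 <= 3/1000, i.e. delta <= 3/1000/11 = 3/11000.
Since 3/11000 < 1, this is tighter than 1; take delta = 3/11000.
So delta = 3/11000 works.

3/11000


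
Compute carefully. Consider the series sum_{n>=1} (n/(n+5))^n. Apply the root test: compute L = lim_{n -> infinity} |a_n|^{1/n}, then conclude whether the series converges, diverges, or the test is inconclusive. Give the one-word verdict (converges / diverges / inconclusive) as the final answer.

Let a_n denote the general term. Form |a_n|^(1/n) and simplify:
|a_n|^(1/n) = n/(n + 5)
Take the limit as n -> infinity: L = 1.
Since L = 1, the root test is inconclusive. (In fact a_n = (n/(n+5))^n -> e^(-5) != 0, so the nth-term test shows divergence; but the root test itself gives no conclusion.)

inconclusive


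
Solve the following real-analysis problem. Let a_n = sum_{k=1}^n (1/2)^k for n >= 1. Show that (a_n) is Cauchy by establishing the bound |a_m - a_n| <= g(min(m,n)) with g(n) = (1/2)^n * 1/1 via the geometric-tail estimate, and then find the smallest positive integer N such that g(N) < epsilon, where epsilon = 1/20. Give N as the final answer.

For m > n >= 1: |a_m - a_n| = sum_{k=n+1}^m (1/2)^k < sum_{k=n+1}^infinity (1/2)^k = (1/2)^(n+1) / (1 - 1/2) = (1/2)^n * (1/2) * (2/1) = (1/2)^n * 1/1.
So g(n) = (1/2)^n / 1. Since g(n) -> 0, (a_n) is Cauchy.
Now solve g(N) < 1/20: (1/2)^N / 1 < 1/20 <=> 2^N > 1 / (1 * 1/20) = 20.
Check powers of 2: 2^4 = 16 <= 20, 2^5 = 32 > 20.
So the smallest such N is 5. Check: g(5) = 1/(1 * 32) = 1/32 < 1/20.

5


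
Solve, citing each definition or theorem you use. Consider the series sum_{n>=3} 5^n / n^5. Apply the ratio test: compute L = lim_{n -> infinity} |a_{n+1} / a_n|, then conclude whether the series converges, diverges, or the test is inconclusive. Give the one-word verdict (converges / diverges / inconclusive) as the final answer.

Let a_n denote the general term. Form the ratio a_{n+1}/a_n and simplify:
a_{n+1}/a_n = 5*n^5/(n + 1)^5
Take the limit as n -> infinity: L = 5.
Since L = 5 > 1 (or L = infinity), the ratio test implies the series diverges.

diverges


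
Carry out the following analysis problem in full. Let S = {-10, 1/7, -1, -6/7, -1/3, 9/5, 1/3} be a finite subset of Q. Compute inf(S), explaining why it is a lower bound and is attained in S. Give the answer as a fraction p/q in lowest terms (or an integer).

S is finite, so inf(S) = min(S).
Sorted increasing:
-10, -1, -6/7, -1/3, 1/7, 1/3, 9/5
The extremum is -10.
For every x in S, x >= -10. And -10 is in S, so it is attained.
Therefore inf(S) = -10.

-10


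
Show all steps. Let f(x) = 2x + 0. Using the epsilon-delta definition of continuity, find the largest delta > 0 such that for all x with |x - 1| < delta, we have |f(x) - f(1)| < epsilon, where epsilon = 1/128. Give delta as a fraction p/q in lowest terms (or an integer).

We compute f(1) = 2*(1) + 0 = 2.
|f(x) - f(1)| = |2x + 0 - (2)| = |2(x - 1)| = 2|x - 1|.
We need 2|x - 1| < 1/128, i.e. |x - 1| < 1/128 / 2 = 1/256.
So any delta <= 1/256 works. Conversely, if delta > 1/256, then x = 1 + 1/256 satisfies |x - 1| = 1/256 < delta but |f(x) - f(1)| = 2 * 1/256 = 1/128, which is not < 1/128; so no larger delta works.
Hence the largest such delta is 1/256.

1/256


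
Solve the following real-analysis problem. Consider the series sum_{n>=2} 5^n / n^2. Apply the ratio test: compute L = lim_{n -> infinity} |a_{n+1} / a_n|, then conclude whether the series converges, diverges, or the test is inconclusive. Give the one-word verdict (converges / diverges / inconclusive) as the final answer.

Let a_n denote the general term. Form the ratio a_{n+1}/a_n and simplify:
a_{n+1}/a_n = 5*n^2/(n + 1)^2
Take the limit as n -> infinity: L = 5.
Since L = 5 > 1 (or L = infinity), the ratio test implies the series diverges.

diverges


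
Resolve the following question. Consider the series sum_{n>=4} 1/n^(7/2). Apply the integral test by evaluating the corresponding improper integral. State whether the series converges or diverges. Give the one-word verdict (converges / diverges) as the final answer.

Let f(x) = x^(-7/2). Then f is positive, continuous, and decreasing on [4, infinity), so the integral test applies.
Compute the improper integral int_{4}^infinity f(x) dx:
  antiderivative F(x) = -2/(5*x^(5/2)).
  As x -> infinity, F(x) -> 0 (since p = 7/2 > 1).
  So int = F(infinity) - F(4) = 0 - (-1/80) = 1/80.
  Finite, so by the integral test, the series converges.

converges
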